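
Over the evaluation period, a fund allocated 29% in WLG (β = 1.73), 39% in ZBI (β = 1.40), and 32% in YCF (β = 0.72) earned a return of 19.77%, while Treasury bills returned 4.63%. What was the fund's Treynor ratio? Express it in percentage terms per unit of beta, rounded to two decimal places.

β_P = 0.29×1.73 + 0.39×1.40 + 0.32×0.72 = 1.2781
Treynor = (R_P − R_f) / β_P = (19.77% − 4.63%) / 1.2781 = 15.14% / 1.2781 = 11.85%

11.85%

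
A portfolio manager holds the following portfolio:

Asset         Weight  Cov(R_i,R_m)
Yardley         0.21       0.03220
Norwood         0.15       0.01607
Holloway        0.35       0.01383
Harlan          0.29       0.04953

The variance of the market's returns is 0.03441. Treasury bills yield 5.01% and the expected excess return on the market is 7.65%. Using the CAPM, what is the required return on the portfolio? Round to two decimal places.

β_Yardley = 0.03220 / 0.03441 = 0.9358
β_Norwood = 0.01607 / 0.03441 = 0.4670
β_Holloway = 0.01383 / 0.03441 = 0.4019
β_Harlan = 0.04953 / 0.03441 = 1.4394
β_P = Σ w_i β_i = 0.21×0.9358 + 0.15×0.4670 + 0.35×0.4019 + 0.29×1.4394 = 0.8247
E(R_P) = R_f + β_P × MRP = 5.01% + 0.8247 × 7.65% = 11.32%

11.32%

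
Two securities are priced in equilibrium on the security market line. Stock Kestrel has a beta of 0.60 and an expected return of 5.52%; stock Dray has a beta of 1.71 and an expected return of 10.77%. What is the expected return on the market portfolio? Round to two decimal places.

7.41%

Both satisfy E(R) = R_f + β·MRP, so the slope of the SML is
MRP = (10.77% − 5.52%) / (1.71 − 0.60) = 5.25% / 1.11 = 4.7297%
R_f = E(R_Kestrel) − β_Kestrel·MRP = 5.52% − 0.60 × 4.7297% = 2.6822%
E(R_m) = R_f + MRP = 2.6822% + 4.7297% = 7.41%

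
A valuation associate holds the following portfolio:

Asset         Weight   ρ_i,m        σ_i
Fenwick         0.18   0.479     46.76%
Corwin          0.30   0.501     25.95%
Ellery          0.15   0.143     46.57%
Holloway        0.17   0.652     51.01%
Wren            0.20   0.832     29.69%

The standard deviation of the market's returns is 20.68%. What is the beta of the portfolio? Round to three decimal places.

β_Fenwick = 0.479 × 46.76% / 20.68% = 1.0831
β_Corwin = 0.501 × 25.95% / 20.68% = 0.6287
β_Ellery = 0.143 × 46.57% / 20.68% = 0.3220
β_Holloway = 0.652 × 51.01% / 20.68% = 1.6082
β_Wren = 0.832 × 29.69% / 20.68% = 1.1945
β_P = Σ w_i β_i = 0.18×1.0831 + 0.30×0.6287 + 0.15×0.3220 + 0.17×1.6082 + 0.20×1.1945 = 0.9442

0.944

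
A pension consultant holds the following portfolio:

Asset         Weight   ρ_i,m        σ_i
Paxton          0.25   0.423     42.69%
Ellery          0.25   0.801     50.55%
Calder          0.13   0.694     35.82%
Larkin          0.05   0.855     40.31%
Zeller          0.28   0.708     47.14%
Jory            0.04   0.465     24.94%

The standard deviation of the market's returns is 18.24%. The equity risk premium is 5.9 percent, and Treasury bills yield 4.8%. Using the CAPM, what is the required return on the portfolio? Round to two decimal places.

β_Paxton = 0.423 × 42.69% / 18.24% = 0.9900
β_Ellery = 0.801 × 50.55% / 18.24% = 2.2199
β_Calder = 0.694 × 35.82% / 18.24% = 1.3629
β_Larkin = 0.855 × 40.31% / 18.24% = 1.8895
β_Zeller = 0.708 × 47.14% / 18.24% = 1.8298
β_Jory = 0.465 × 24.94% / 18.24% = 0.6358
β_P = Σ w_i β_i = 0.25×0.9900 + 0.25×2.2199 + 0.13×1.3629 + 0.05×1.8895 + 0.28×1.8298 + 0.04×0.6358 = 1.6119
E(R_P) = R_f + β_P × MRP = 4.8% + 1.6119 × 5.9% = 14.31%

14.31%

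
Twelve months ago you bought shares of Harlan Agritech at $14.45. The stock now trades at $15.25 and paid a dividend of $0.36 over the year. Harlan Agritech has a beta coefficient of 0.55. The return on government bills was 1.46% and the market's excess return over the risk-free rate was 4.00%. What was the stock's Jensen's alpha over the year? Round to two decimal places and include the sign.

+4.37%

Realised HPR = (P1 + D1 − P0) / P0 = (15.25 + 0.36 − 14.45) / 14.45 = 1.16 / 14.45 = 8.0277%
CAPM required = R_f + β·MRP = 1.46% + 0.55 × 4.00% = 3.6600%
α = realised − required = 8.0277% − 3.6600% = +4.37%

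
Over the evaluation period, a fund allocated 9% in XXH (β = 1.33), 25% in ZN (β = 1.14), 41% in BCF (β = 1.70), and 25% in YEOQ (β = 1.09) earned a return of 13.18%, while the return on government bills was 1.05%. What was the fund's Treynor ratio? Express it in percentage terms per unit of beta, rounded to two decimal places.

β_P = 0.09×1.33 + 0.25×1.14 + 0.41×1.70 + 0.25×1.09 = 1.3742
Treynor = (R_P − R_f) / β_P = (13.18% − 1.05%) / 1.3742 = 12.13% / 1.3742 = 8.83%

8.83%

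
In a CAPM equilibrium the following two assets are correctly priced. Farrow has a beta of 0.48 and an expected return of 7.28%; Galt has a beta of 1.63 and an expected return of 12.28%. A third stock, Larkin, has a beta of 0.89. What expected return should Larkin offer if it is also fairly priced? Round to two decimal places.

9.06%

MRP (SML slope) = (12.28% − 7.28%) / (1.63 − 0.48) = 5.00% / 1.15 = 4.3478%
R_f (intercept) = 7.28% − 0.48 × 4.3478% = 5.1931%
E(R_Larkin) = R_f + β × MRP = 5.1931% + 0.89 × 4.3478% = 9.06%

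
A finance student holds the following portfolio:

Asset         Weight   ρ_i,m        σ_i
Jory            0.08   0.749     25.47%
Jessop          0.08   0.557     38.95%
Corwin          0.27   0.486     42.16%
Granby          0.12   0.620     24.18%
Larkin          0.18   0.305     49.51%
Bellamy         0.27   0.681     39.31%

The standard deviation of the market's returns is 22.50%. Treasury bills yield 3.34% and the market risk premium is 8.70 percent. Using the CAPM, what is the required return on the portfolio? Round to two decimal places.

11.28%

β_Jory = 0.749 × 25.47% / 22.50% = 0.8479
β_Jessop = 0.557 × 38.95% / 22.50% = 0.9642
β_Corwin = 0.486 × 42.16% / 22.50% = 0.9107
β_Granby = 0.620 × 24.18% / 22.50% = 0.6663
β_Larkin = 0.305 × 49.51% / 22.50% = 0.6711
β_Bellamy = 0.681 × 39.31% / 22.50% = 1.1898
β_P = Σ w_i β_i = 0.08×0.8479 + 0.08×0.9642 + 0.27×0.9107 + 0.12×0.6663 + 0.18×0.6711 + 0.27×1.1898 = 0.9129
E(R_P) = R_f + β_P × MRP = 3.34% + 0.9129 × 8.70% = 11.28%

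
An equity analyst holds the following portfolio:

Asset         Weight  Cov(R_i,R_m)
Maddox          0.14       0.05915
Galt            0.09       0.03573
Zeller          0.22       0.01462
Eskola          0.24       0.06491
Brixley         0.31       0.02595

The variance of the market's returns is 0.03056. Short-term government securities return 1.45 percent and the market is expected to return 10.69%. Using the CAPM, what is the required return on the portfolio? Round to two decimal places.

β_Maddox = 0.05915 / 0.03056 = 1.9355
β_Galt = 0.03573 / 0.03056 = 1.1692
β_Zeller = 0.01462 / 0.03056 = 0.4784
β_Eskola = 0.06491 / 0.03056 = 2.1240
β_Brixley = 0.02595 / 0.03056 = 0.8491
β_P = Σ w_i β_i = 0.14×1.9355 + 0.09×1.1692 + 0.22×0.4784 + 0.24×2.1240 + 0.31×0.8491 = 1.2544
MRP = 10.69% − 1.45% = 9.24%
E(R_P) = R_f + β_P × MRP = 1.45% + 1.2544 × 9.24% = 13.04%

13.04%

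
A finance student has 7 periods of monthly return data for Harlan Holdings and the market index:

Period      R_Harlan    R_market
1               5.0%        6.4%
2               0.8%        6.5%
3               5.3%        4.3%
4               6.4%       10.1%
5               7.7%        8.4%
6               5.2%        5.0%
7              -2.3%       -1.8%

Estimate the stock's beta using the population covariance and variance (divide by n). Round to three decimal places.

Mean R_i = (5.0 + 0.8 + 5.3 + 6.4 + 7.7 + 5.2 − 2.3) / 7 = 4.0143%
Mean R_m = (6.4 + 6.5 + 4.3 + 10.1 + 8.4 + 5.0 − 1.8) / 7 = 5.5571%
Σ(R_i − R̄_i)(R_m − R̄_m) = 63.2943  ⇒  Cov = 63.2943 / 7 = 9.0420
Σ(R_m − R̄_m)² = 86.3371  ⇒  Var(R_m) = 86.3371 / 7 = 12.3339
β = Cov / Var(R_m) = 9.0420 / 12.3339 = 0.7331

0.733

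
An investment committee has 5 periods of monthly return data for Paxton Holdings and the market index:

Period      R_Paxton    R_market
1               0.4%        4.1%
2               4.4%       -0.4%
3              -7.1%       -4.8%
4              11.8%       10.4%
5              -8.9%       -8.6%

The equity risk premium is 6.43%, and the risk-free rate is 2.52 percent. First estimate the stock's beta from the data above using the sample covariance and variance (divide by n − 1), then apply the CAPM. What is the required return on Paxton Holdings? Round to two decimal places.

9.27%

Mean R_i = (0.4 + 4.4 − 7.1 + 11.8 − 8.9) / 5 = 0.1200%
Mean R_m = (4.1 − 0.4 − 4.8 + 10.4 − 8.6) / 5 = 0.1400%
Σ(R_i − R̄_i)(R_m − R̄_m) = 233.1360  ⇒  Cov = 233.1360 / 4 = 58.2840
Σ(R_m − R̄_m)² = 222.0320  ⇒  Var(R_m) = 222.0320 / 4 = 55.5080
β = Cov / Var(R_m) = 58.2840 / 55.5080 = 1.0500
E(R) = R_f + β × MRP = 2.52% + 1.0500 × 6.43% = 9.27%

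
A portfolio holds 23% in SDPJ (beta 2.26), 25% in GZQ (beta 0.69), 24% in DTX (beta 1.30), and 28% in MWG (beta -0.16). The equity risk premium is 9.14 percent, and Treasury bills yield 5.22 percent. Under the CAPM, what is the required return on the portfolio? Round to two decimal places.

13.99%

β_P = Σ w_i β_i = 0.23×2.26 + 0.25×0.69 + 0.24×1.30 + 0.28×-0.16 = 0.9595
E(R_P) = R_f + β_P × MRP = 5.22% + 0.9595 × 9.14% = 13.99%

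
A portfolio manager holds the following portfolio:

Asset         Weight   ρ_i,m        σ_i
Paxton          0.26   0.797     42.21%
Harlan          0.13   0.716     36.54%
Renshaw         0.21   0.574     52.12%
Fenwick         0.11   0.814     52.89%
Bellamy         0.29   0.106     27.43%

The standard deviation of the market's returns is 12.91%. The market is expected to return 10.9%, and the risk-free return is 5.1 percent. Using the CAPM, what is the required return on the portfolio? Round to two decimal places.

β_Paxton = 0.797 × 42.21% / 12.91% = 2.6058
β_Harlan = 0.716 × 36.54% / 12.91% = 2.0265
β_Renshaw = 0.574 × 52.12% / 12.91% = 2.3173
β_Fenwick = 0.814 × 52.89% / 12.91% = 3.3348
β_Bellamy = 0.106 × 27.43% / 12.91% = 0.2252
β_P = Σ w_i β_i = 0.26×2.6058 + 0.13×2.0265 + 0.21×2.3173 + 0.11×3.3348 + 0.29×0.2252 = 1.8597
MRP = 10.9% − 5.1% = 5.80%
E(R_P) = R_f + β_P × MRP = 5.1% + 1.8597 × 5.8% = 15.89%

15.89%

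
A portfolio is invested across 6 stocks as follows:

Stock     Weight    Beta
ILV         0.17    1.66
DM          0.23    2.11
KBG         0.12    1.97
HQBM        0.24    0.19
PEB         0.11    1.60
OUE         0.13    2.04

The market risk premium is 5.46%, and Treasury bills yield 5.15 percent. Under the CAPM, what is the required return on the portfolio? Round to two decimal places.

β_P = Σ w_i β_i = 0.17×1.66 + 0.23×2.11 + 0.12×1.97 + 0.24×0.19 + 0.11×1.60 + 0.13×2.04 = 1.4907
E(R_P) = R_f + β_P × MRP = 5.15% + 1.4907 × 5.46% = 13.29%

13.29%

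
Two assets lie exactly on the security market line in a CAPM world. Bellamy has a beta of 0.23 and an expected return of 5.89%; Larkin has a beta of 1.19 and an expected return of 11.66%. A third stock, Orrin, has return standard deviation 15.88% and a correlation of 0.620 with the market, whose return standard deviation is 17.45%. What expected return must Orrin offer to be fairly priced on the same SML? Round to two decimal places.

MRP = (11.66% − 5.89%) / (1.19 − 0.23) = 6.0104%
R_f = 5.89% − 0.23 × 6.0104% = 4.5076%
β_Orrin = ρ·σ_i/σ_m = 0.620 × 15.88 / 17.45 = 0.5642
E(R_Orrin) = R_f + β × MRP = 4.5076% + 0.5642 × 6.0104% = 7.90%

7.90%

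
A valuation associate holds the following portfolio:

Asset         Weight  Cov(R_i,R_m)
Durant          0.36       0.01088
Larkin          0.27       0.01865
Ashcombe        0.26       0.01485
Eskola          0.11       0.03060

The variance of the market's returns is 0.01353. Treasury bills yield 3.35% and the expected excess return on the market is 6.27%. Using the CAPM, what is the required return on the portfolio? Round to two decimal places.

β_Durant = 0.01088 / 0.01353 = 0.8041
β_Larkin = 0.01865 / 0.01353 = 1.3784
β_Ashcombe = 0.01485 / 0.01353 = 1.0976
β_Eskola = 0.03060 / 0.01353 = 2.2616
β_P = Σ w_i β_i = 0.36×0.8041 + 0.27×1.3784 + 0.26×1.0976 + 0.11×2.2616 = 1.1958
E(R_P) = R_f + β_P × MRP = 3.35% + 1.1958 × 6.27% = 10.85%

10.85%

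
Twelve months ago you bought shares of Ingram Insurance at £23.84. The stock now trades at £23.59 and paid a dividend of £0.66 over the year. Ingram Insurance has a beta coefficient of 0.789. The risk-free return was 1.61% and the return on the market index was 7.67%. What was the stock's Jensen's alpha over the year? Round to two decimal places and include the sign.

Realised HPR = (P1 + D1 − P0) / P0 = (23.59 + 0.66 − 23.84) / 23.84 = 0.41 / 23.84 = 1.7198%
MRP = 7.67% − 1.61% = 6.06%
CAPM required = R_f + β·MRP = 1.61% + 0.789 × 6.06% = 6.39134%
α = realised − required = 1.7198% − 6.39134% = -4.67%

-4.67%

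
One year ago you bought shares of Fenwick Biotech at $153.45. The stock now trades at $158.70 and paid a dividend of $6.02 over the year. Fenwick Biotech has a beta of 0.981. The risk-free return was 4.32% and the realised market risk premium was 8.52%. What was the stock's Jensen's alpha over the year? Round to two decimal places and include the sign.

Realised HPR = (P1 + D1 − P0) / P0 = (158.70 + 6.02 − 153.45) / 153.45 = 11.27 / 153.45 = 7.3444%
CAPM required = R_f + β·MRP = 4.32% + 0.981 × 8.52% = 12.67812%
α = realised − required = 7.3444% − 12.67812% = -5.33%

-5.33%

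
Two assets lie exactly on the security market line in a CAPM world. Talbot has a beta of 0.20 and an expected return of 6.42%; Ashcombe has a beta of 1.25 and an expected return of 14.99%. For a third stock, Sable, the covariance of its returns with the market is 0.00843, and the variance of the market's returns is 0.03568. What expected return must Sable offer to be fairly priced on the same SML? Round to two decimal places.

MRP = (14.99% − 6.42%) / (1.25 − 0.20) = 8.1619%
R_f = 6.42% − 0.20 × 8.1619% = 4.7876%
β_Sable = Cov / Var(R_m) = 0.00843 / 0.03568 = 0.2363
E(R_Sable) = R_f + β × MRP = 4.7876% + 0.2363 × 8.1619% = 6.72%

6.72%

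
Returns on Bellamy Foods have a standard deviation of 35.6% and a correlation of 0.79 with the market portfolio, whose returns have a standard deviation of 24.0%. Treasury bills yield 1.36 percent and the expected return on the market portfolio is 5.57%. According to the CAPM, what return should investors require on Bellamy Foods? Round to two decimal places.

6.29%

β = ρ × σ_i / σ_m = 0.79 × 35.6% / 24.0% = 1.1718
MRP = 5.57% − 1.36% = 4.21%
E(R) = 1.36% + 1.1718 × 4.21% = 6.29%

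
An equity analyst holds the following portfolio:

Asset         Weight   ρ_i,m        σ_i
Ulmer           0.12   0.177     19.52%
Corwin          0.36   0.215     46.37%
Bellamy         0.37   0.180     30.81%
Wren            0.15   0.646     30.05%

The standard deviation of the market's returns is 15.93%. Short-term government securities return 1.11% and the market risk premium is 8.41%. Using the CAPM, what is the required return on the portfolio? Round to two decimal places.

5.84%

β_Ulmer = 0.177 × 19.52% / 15.93% = 0.2169
β_Corwin = 0.215 × 46.37% / 15.93% = 0.6258
β_Bellamy = 0.180 × 30.81% / 15.93% = 0.3481
β_Wren = 0.646 × 30.05% / 15.93% = 1.2186
β_P = Σ w_i β_i = 0.12×0.2169 + 0.36×0.6258 + 0.37×0.3481 + 0.15×1.2186 = 0.5629
E(R_P) = R_f + β_P × MRP = 1.11% + 0.5629 × 8.41% = 5.84%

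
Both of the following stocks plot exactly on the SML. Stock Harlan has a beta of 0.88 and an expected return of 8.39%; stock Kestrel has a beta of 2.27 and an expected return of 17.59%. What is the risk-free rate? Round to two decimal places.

2.57%

Both satisfy E(R) = R_f + β·MRP, so the slope of the SML is
MRP = (17.59% − 8.39%) / (2.27 − 0.88) = 9.20% / 1.39 = 6.6187%
R_f = E(R_Harlan) − β_Harlan·MRP = 8.39% − 0.88 × 6.6187% = 2.5655%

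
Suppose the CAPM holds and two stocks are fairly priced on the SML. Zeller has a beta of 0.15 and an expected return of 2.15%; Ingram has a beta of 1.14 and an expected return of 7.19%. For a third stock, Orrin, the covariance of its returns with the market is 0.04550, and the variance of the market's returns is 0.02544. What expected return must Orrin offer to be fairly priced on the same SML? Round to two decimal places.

MRP = (7.19% − 2.15%) / (1.14 − 0.15) = 5.0909%
R_f = 2.15% − 0.15 × 5.0909% = 1.3864%
β_Orrin = Cov / Var(R_m) = 0.04550 / 0.02544 = 1.7885
E(R_Orrin) = R_f + β × MRP = 1.3864% + 1.7885 × 5.0909% = 10.49%

10.49%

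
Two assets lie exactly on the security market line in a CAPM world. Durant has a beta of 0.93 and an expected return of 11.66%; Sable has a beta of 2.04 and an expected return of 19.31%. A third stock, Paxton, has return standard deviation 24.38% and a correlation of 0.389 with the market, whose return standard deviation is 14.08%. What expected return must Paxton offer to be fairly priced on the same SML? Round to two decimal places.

9.89%

MRP = (19.31% − 11.66%) / (2.04 − 0.93) = 6.8919%
R_f = 11.66% − 0.93 × 6.8919% = 5.2505%
β_Paxton = ρ·σ_i/σ_m = 0.389 × 24.38 / 14.08 = 0.6736
E(R_Paxton) = R_f + β × MRP = 5.2505% + 0.6736 × 6.8919% = 9.89%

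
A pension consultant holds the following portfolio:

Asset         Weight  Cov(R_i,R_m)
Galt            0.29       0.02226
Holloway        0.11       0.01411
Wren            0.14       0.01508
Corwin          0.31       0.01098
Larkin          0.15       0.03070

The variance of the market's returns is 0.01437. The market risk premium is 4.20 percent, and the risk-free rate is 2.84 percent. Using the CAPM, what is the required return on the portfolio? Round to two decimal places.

8.14%

β_Galt = 0.02226 / 0.01437 = 1.5491
β_Holloway = 0.01411 / 0.01437 = 0.9819
β_Wren = 0.01508 / 0.01437 = 1.0494
β_Corwin = 0.01098 / 0.01437 = 0.7641
β_Larkin = 0.03070 / 0.01437 = 2.1364
β_P = Σ w_i β_i = 0.29×1.5491 + 0.11×0.9819 + 0.14×1.0494 + 0.31×0.7641 + 0.15×2.1364 = 1.2615
E(R_P) = R_f + β_P × MRP = 2.84% + 1.2615 × 4.20% = 8.14%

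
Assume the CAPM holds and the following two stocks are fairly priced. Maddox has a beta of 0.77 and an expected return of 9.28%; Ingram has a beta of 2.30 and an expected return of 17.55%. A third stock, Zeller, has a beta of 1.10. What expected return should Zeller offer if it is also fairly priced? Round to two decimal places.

MRP (SML slope) = (17.55% − 9.28%) / (2.30 − 0.77) = 8.27% / 1.53 = 5.4052%
R_f (intercept) = 9.28% − 0.77 × 5.4052% = 5.1180%
E(R_Zeller) = R_f + β × MRP = 5.1180% + 1.10 × 5.4052% = 11.06%

11.06%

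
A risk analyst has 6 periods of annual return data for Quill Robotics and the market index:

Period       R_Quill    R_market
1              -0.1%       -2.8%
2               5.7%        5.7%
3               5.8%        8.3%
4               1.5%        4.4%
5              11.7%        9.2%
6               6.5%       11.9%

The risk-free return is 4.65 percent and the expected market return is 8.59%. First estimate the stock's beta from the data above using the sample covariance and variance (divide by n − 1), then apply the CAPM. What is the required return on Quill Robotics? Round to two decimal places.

Mean R_i = (-0.1 + 5.7 + 5.8 + 1.5 + 11.7 + 6.5) / 6 = 5.1833%
Mean R_m = (-2.8 + 5.7 + 8.3 + 4.4 + 9.2 + 11.9) / 6 = 6.1167%
Σ(R_i − R̄_i)(R_m − R̄_m) = 82.2717  ⇒  Cov = 82.2717 / 5 = 16.4543
Σ(R_m − R̄_m)² = 130.3483  ⇒  Var(R_m) = 130.3483 / 5 = 26.0697
β = Cov / Var(R_m) = 16.4543 / 26.0697 = 0.6312
MRP = 8.59% − 4.65% = 3.94%
E(R) = R_f + β × MRP = 4.65% + 0.6312 × 3.94% = 7.14%

7.14%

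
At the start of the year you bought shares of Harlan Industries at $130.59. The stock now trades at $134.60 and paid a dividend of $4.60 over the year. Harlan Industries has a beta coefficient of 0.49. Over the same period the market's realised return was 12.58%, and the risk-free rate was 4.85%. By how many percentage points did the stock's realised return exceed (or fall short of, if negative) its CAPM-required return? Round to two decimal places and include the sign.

Realised HPR = (P1 + D1 − P0) / P0 = (134.60 + 4.60 − 130.59) / 130.59 = 8.61 / 130.59 = 6.5932%
MRP = 12.58% − 4.85% = 7.73%
CAPM required = R_f + β·MRP = 4.85% + 0.49 × 7.73% = 8.6377%
α = realised − required = 6.5932% − 8.6377% = -2.04%

-2.04%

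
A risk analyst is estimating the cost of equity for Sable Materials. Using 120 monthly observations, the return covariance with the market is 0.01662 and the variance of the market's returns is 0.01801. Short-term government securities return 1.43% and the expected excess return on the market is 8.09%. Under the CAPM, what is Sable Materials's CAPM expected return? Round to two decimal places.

8.90%

β = Cov(R_i, R_m) / Var(R_m) = 0.01662 / 0.01801 = 0.9228
E(R) = R_f + β × MRP = 1.43% + 0.9228 × 8.09% = 8.90%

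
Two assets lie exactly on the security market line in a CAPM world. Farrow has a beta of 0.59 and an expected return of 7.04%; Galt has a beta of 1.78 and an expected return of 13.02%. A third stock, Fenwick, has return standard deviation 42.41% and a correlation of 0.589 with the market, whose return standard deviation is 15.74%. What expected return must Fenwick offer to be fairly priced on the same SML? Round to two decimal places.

12.05%

MRP = (13.02% − 7.04%) / (1.78 − 0.59) = 5.0252%
R_f = 7.04% − 0.59 × 5.0252% = 4.0751%
β_Fenwick = ρ·σ_i/σ_m = 0.589 × 42.41 / 15.74 = 1.5870
E(R_Fenwick) = R_f + β × MRP = 4.0751% + 1.5870 × 5.0252% = 12.05%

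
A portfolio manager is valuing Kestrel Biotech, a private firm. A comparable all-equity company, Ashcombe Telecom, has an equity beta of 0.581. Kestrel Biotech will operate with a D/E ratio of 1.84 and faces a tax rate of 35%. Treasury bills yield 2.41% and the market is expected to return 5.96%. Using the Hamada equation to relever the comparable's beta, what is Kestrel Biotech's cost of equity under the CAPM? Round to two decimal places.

β_L = β_U × [1 + (1 − t)(D/E)] = 0.581 × [1 + (1 − 0.35) × 1.84]
    = 0.581 × [1 + 0.65 × 1.84] = 0.581 × 2.1960 = 1.2759
MRP = 5.96% − 2.41% = 3.55%
E(R) = R_f + β_L × MRP = 2.41% + 1.2759 × 3.55% = 6.94%

6.94%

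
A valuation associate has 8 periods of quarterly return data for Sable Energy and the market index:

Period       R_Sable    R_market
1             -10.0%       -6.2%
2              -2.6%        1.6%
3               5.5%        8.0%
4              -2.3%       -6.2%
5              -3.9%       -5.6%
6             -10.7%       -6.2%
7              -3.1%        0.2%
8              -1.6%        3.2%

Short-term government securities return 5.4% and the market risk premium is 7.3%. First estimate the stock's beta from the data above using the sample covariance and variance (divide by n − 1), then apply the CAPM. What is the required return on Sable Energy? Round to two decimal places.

10.96%

Mean R_i = (-10.0 − 2.6 + 5.5 − 2.3 − 3.9 − 10.7 − 3.1 − 1.6) / 8 = -3.5875%
Mean R_m = (-6.2 + 1.6 + 8.0 − 6.2 − 5.6 − 6.2 + 0.2 + 3.2) / 8 = -1.4000%
Σ(R_i − R̄_i)(R_m − R̄_m) = 158.3600  ⇒  Cov = 158.3600 / 7 = 22.6229
Σ(R_m − R̄_m)² = 207.8400  ⇒  Var(R_m) = 207.8400 / 7 = 29.6914
β = Cov / Var(R_m) = 22.6229 / 29.6914 = 0.7619
E(R) = R_f + β × MRP = 5.4% + 0.7619 × 7.3% = 10.96%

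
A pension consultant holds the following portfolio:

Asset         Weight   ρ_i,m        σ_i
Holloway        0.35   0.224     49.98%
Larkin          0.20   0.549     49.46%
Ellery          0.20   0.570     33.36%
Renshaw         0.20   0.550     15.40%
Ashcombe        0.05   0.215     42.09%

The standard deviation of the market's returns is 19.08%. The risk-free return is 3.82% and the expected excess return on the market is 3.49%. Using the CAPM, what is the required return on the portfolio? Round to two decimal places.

6.62%

β_Holloway = 0.224 × 49.98% / 19.08% = 0.5868
β_Larkin = 0.549 × 49.46% / 19.08% = 1.4231
β_Ellery = 0.570 × 33.36% / 19.08% = 0.9966
β_Renshaw = 0.550 × 15.40% / 19.08% = 0.4439
β_Ashcombe = 0.215 × 42.09% / 19.08% = 0.4743
β_P = Σ w_i β_i = 0.35×0.5868 + 0.20×1.4231 + 0.20×0.9966 + 0.20×0.4439 + 0.05×0.4743 = 0.8018
E(R_P) = R_f + β_P × MRP = 3.82% + 0.8018 × 3.49% = 6.62%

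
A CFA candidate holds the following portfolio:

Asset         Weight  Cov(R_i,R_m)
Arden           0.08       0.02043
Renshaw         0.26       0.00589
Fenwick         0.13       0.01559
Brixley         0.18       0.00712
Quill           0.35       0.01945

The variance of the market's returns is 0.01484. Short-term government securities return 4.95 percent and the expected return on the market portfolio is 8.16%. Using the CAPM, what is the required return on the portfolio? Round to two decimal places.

β_Arden = 0.02043 / 0.01484 = 1.3767
β_Renshaw = 0.00589 / 0.01484 = 0.3969
β_Fenwick = 0.01559 / 0.01484 = 1.0505
β_Brixley = 0.00712 / 0.01484 = 0.4798
β_Quill = 0.01945 / 0.01484 = 1.3106
β_P = Σ w_i β_i = 0.08×1.3767 + 0.26×0.3969 + 0.13×1.0505 + 0.18×0.4798 + 0.35×1.3106 = 0.8950
MRP = 8.16% − 4.95% = 3.21%
E(R_P) = R_f + β_P × MRP = 4.95% + 0.8950 × 3.21% = 7.82%

7.82%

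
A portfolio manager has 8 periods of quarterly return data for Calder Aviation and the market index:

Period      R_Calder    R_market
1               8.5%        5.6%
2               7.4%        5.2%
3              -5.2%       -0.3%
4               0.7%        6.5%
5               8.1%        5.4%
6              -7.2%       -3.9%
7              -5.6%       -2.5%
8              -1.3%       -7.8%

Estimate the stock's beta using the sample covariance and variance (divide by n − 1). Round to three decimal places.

0.896

Mean R_i = (8.5 + 7.4 − 5.2 + 0.7 + 8.1 − 7.2 − 5.6 − 1.3) / 8 = 0.6750%
Mean R_m = (5.6 + 5.2 − 0.3 + 6.5 + 5.4 − 3.9 − 2.5 − 7.8) / 8 = 1.0250%
Σ(R_i − R̄_i)(R_m − R̄_m) = 182.6150  ⇒  Cov = 182.6150 / 7 = 26.0879
Σ(R_m − R̄_m)² = 203.7950  ⇒  Var(R_m) = 203.7950 / 7 = 29.1136
β = Cov / Var(R_m) = 26.0879 / 29.1136 = 0.8961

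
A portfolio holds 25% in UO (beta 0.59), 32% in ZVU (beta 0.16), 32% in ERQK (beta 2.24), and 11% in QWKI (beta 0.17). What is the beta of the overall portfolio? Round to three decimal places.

0.934

β_P = Σ w_i β_i = 0.25×0.59 + 0.32×0.16 + 0.32×2.24 + 0.11×0.17 = 0.9342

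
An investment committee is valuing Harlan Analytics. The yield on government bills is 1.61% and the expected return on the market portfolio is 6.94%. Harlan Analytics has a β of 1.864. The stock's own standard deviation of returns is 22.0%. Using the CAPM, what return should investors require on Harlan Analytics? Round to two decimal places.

11.55%

Market risk premium = E(R_m) − R_f = 6.94% − 1.61% = 5.33%
E(R) = R_f + β × MRP = 1.61% + 1.864 × 5.33% = 11.55%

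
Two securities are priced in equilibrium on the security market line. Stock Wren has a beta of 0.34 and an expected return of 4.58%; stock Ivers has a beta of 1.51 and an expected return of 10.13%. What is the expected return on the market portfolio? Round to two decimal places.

Both satisfy E(R) = R_f + β·MRP, so the slope of the SML is
MRP = (10.13% − 4.58%) / (1.51 − 0.34) = 5.55% / 1.17 = 4.7436%
R_f = E(R_Wren) − β_Wren·MRP = 4.58% − 0.34 × 4.7436% = 2.9672%
E(R_m) = R_f + MRP = 2.9672% + 4.7436% = 7.71%

7.71%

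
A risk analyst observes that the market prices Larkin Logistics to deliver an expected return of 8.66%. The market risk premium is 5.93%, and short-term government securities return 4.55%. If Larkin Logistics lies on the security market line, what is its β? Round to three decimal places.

β = (E(R) − R_f) / MRP = (8.66% − 4.55%) / 5.93% = 4.11% / 5.93% = 0.693

0.693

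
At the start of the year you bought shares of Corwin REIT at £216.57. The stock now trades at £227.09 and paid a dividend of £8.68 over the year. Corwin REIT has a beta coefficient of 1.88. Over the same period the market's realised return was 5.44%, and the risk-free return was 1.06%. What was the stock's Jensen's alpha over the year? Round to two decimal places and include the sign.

Realised HPR = (P1 + D1 − P0) / P0 = (227.09 + 8.68 − 216.57) / 216.57 = 19.20 / 216.57 = 8.8655%
MRP = 5.44% − 1.06% = 4.38%
CAPM required = R_f + β·MRP = 1.06% + 1.88 × 4.38% = 9.2944%
α = realised − required = 8.8655% − 9.2944% = -0.43%

-0.43%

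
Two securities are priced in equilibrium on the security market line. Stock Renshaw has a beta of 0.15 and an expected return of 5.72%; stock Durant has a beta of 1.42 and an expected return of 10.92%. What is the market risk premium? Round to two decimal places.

4.09%

Both satisfy E(R) = R_f + β·MRP, so the slope of the SML is
MRP = (10.92% − 5.72%) / (1.42 − 0.15) = 5.20% / 1.27 = 4.0945%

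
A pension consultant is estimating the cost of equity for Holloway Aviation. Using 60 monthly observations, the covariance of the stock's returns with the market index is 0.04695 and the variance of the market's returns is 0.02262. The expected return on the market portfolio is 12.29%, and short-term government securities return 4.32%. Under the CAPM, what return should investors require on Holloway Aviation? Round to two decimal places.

20.86%

β = Cov(R_i, R_m) / Var(R_m) = 0.04695 / 0.02262 = 2.0756
MRP = 12.29% − 4.32% = 7.97%
E(R) = R_f + β × MRP = 4.32% + 2.0756 × 7.97% = 20.86%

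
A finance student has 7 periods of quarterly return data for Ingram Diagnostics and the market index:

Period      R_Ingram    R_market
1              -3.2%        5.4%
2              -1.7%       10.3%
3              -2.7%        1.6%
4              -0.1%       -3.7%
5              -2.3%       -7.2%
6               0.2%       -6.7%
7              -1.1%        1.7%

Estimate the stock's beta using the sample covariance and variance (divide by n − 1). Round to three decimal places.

Mean R_i = (-3.2 − 1.7 − 2.7 − 0.1 − 2.3 + 0.2 − 1.1) / 7 = -1.5571%
Mean R_m = (5.4 + 10.3 + 1.6 − 3.7 − 7.2 − 6.7 + 1.7) / 7 = 0.2000%
Σ(R_i − R̄_i)(R_m − R̄_m) = -23.2100  ⇒  Cov = -23.2100 / 6 = -3.8683
Σ(R_m − R̄_m)² = 250.8400  ⇒  Var(R_m) = 250.8400 / 6 = 41.8067
β = Cov / Var(R_m) = -3.8683 / 41.8067 = -0.0925

-0.093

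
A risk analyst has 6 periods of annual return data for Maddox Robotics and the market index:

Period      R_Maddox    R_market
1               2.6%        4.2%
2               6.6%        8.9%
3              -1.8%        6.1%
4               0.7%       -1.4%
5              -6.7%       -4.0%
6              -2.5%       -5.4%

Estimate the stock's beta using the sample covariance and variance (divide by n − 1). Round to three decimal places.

Mean R_i = (2.6 + 6.6 − 1.8 + 0.7 − 6.7 − 2.5) / 6 = -0.1833%
Mean R_m = (4.2 + 8.9 + 6.1 − 1.4 − 4.0 − 5.4) / 6 = 1.4000%
Σ(R_i − R̄_i)(R_m − R̄_m) = 99.5400  ⇒  Cov = 99.5400 / 5 = 19.9080
Σ(R_m − R̄_m)² = 169.4200  ⇒  Var(R_m) = 169.4200 / 5 = 33.8840
β = Cov / Var(R_m) = 19.9080 / 33.8840 = 0.5875

0.588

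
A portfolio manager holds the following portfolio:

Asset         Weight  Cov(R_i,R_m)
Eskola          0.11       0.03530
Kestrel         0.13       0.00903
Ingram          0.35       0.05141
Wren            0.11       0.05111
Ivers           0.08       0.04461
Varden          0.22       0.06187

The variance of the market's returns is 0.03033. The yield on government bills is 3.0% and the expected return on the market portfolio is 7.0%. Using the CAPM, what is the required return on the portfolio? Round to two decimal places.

β_Eskola = 0.03530 / 0.03033 = 1.1639
β_Kestrel = 0.00903 / 0.03033 = 0.2977
β_Ingram = 0.05141 / 0.03033 = 1.6950
β_Wren = 0.05111 / 0.03033 = 1.6851
β_Ivers = 0.04461 / 0.03033 = 1.4708
β_Varden = 0.06187 / 0.03033 = 2.0399
β_P = Σ w_i β_i = 0.11×1.1639 + 0.13×0.2977 + 0.35×1.6950 + 0.11×1.6851 + 0.08×1.4708 + 0.22×2.0399 = 1.5118
MRP = 7.0% − 3.0% = 4.00%
E(R_P) = R_f + β_P × MRP = 3.0% + 1.5118 × 4.0% = 9.05%

9.05%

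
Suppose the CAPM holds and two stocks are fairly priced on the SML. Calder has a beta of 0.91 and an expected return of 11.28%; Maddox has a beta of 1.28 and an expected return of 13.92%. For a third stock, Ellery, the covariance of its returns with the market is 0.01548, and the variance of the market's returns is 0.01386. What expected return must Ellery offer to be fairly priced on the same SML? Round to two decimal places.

12.76%

MRP = (13.92% − 11.28%) / (1.28 − 0.91) = 7.1351%
R_f = 11.28% − 0.91 × 7.1351% = 4.7871%
β_Ellery = Cov / Var(R_m) = 0.01548 / 0.01386 = 1.1169
E(R_Ellery) = R_f + β × MRP = 4.7871% + 1.1169 × 7.1351% = 12.76%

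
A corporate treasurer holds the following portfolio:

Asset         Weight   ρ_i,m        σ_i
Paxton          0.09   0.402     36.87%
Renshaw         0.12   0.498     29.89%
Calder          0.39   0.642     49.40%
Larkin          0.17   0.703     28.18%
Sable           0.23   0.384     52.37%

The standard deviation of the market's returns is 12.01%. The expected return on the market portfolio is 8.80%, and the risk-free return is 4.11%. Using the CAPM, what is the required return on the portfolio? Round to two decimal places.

β_Paxton = 0.402 × 36.87% / 12.01% = 1.2341
β_Renshaw = 0.498 × 29.89% / 12.01% = 1.2394
β_Calder = 0.642 × 49.40% / 12.01% = 2.6407
β_Larkin = 0.703 × 28.18% / 12.01% = 1.6495
β_Sable = 0.384 × 52.37% / 12.01% = 1.6744
β_P = Σ w_i β_i = 0.09×1.2341 + 0.12×1.2394 + 0.39×2.6407 + 0.17×1.6495 + 0.23×1.6744 = 1.9552
MRP = 8.80% − 4.11% = 4.69%
E(R_P) = R_f + β_P × MRP = 4.11% + 1.9552 × 4.69% = 13.28%

13.28%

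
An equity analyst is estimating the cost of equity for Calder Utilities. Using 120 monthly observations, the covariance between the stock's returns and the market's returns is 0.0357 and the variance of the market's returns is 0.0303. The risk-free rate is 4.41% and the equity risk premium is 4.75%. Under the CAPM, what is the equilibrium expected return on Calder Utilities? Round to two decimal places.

10.01%

β = Cov(R_i, R_m) / Var(R_m) = 0.0357 / 0.0303 = 1.1782
E(R) = R_f + β × MRP = 4.41% + 1.1782 × 4.75% = 10.01%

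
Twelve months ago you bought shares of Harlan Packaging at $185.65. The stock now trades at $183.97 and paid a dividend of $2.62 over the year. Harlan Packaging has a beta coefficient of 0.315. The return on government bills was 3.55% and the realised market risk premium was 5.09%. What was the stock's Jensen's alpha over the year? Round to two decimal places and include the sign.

Realised HPR = (P1 + D1 − P0) / P0 = (183.97 + 2.62 − 185.65) / 185.65 = 0.94 / 185.65 = 0.5063%
CAPM required = R_f + β·MRP = 3.55% + 0.315 × 5.09% = 5.15335%
α = realised − required = 0.5063% − 5.15335% = -4.65%

-4.65%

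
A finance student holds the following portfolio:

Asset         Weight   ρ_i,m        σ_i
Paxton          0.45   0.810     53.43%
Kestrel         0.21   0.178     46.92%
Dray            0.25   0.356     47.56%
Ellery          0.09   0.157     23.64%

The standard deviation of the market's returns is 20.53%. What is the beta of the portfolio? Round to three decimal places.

β_Paxton = 0.810 × 53.43% / 20.53% = 2.1081
β_Kestrel = 0.178 × 46.92% / 20.53% = 0.4068
β_Dray = 0.356 × 47.56% / 20.53% = 0.8247
β_Ellery = 0.157 × 23.64% / 20.53% = 0.1808
β_P = Σ w_i β_i = 0.45×2.1081 + 0.21×0.4068 + 0.25×0.8247 + 0.09×0.1808 = 1.2565

1.257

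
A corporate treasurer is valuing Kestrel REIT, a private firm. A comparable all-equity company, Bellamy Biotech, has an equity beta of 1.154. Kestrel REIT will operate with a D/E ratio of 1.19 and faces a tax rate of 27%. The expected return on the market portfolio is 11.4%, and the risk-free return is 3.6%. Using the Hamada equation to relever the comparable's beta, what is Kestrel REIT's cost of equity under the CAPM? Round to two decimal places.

20.42%

β_L = β_U × [1 + (1 − t)(D/E)] = 1.154 × [1 + (1 − 0.27) × 1.19]
    = 1.154 × [1 + 0.73 × 1.19] = 1.154 × 1.8687 = 2.1565
MRP = 11.4% − 3.6% = 7.80%
E(R) = R_f + β_L × MRP = 3.6% + 2.1565 × 7.8% = 20.42%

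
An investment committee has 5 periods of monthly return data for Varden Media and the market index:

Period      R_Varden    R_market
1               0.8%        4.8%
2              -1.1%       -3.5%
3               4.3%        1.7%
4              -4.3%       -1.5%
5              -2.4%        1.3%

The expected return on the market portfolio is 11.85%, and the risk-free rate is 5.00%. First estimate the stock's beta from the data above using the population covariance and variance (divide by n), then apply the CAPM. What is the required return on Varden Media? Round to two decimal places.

8.35%

Mean R_i = (0.8 − 1.1 + 4.3 − 4.3 − 2.4) / 5 = -0.5400%
Mean R_m = (4.8 − 3.5 + 1.7 − 1.5 + 1.3) / 5 = 0.5600%
Σ(R_i − R̄_i)(R_m − R̄_m) = 19.8420  ⇒  Cov = 19.8420 / 5 = 3.9684
Σ(R_m − R̄_m)² = 40.5520  ⇒  Var(R_m) = 40.5520 / 5 = 8.1104
β = Cov / Var(R_m) = 3.9684 / 8.1104 = 0.4893
MRP = 11.85% − 5.00% = 6.85%
E(R) = R_f + β × MRP = 5.00% + 0.4893 × 6.85% = 8.35%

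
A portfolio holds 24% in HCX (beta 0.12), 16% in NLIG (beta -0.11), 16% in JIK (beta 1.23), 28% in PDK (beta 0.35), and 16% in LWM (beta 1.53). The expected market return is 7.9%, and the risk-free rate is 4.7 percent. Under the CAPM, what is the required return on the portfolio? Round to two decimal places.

β_P = Σ w_i β_i = 0.24×0.12 + 0.16×-0.11 + 0.16×1.23 + 0.28×0.35 + 0.16×1.53 = 0.5508
MRP = 7.9% − 4.7% = 3.20%
E(R_P) = R_f + β_P × MRP = 4.7% + 0.5508 × 3.2% = 6.46%

6.46%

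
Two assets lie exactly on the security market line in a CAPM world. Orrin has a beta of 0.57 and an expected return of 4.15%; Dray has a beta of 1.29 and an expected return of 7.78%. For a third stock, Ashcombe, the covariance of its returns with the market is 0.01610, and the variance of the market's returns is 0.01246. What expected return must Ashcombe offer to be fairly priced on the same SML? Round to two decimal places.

7.79%

MRP = (7.78% − 4.15%) / (1.29 − 0.57) = 5.0417%
R_f = 4.15% − 0.57 × 5.0417% = 1.2762%
β_Ashcombe = Cov / Var(R_m) = 0.01610 / 0.01246 = 1.2921
E(R_Ashcombe) = R_f + β × MRP = 1.2762% + 1.2921 × 5.0417% = 7.79%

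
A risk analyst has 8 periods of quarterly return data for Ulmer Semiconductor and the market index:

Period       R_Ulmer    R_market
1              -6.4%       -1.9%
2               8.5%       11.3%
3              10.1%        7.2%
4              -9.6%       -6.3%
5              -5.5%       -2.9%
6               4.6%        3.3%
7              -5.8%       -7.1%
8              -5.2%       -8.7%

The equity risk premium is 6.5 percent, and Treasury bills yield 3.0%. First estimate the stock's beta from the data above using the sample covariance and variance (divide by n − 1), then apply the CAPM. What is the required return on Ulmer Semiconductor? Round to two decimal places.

Mean R_i = (-6.4 + 8.5 + 10.1 − 9.6 − 5.5 + 4.6 − 5.8 − 5.2) / 8 = -1.1625%
Mean R_m = (-1.9 + 11.3 + 7.2 − 6.3 − 2.9 + 3.3 − 7.1 − 8.7) / 8 = -0.6375%
Σ(R_i − R̄_i)(R_m − R̄_m) = 353.0313  ⇒  Cov = 353.0313 / 7 = 50.4330
Σ(R_m − R̄_m)² = 364.9788  ⇒  Var(R_m) = 364.9788 / 7 = 52.1398
β = Cov / Var(R_m) = 50.4330 / 52.1398 = 0.9673
E(R) = R_f + β × MRP = 3.0% + 0.9673 × 6.5% = 9.29%

9.29%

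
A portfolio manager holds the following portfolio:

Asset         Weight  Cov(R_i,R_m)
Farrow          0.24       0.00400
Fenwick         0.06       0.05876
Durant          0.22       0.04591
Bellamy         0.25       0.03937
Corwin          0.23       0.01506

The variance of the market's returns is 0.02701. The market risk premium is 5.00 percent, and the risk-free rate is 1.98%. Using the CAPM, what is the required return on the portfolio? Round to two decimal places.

β_Farrow = 0.00400 / 0.02701 = 0.1481
β_Fenwick = 0.05876 / 0.02701 = 2.1755
β_Durant = 0.04591 / 0.02701 = 1.6997
β_Bellamy = 0.03937 / 0.02701 = 1.4576
β_Corwin = 0.01506 / 0.02701 = 0.5576
β_P = Σ w_i β_i = 0.24×0.1481 + 0.06×2.1755 + 0.22×1.6997 + 0.25×1.4576 + 0.23×0.5576 = 1.0327
E(R_P) = R_f + β_P × MRP = 1.98% + 1.0327 × 5.00% = 7.14%

7.14%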